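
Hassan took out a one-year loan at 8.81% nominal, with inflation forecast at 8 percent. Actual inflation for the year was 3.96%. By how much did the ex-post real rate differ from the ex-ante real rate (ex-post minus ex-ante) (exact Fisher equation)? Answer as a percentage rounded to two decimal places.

Ex-ante: (1 + 0.0881)/(1 + 0.0800) − 1 = 0.7500%
Ex-post: (1 + 0.0881)/(1 + 0.0396) − 1 = 4.6653%
Difference (ex-post − ex-ante) = 3.9153% → 3.92%.

3.92%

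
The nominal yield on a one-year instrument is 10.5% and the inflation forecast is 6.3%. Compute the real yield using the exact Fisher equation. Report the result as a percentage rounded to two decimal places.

1 + r = 1.10500 / 1.06300 = 1.039511
r = 1.039511 − 1 = 3.9511%, i.e. 3.95%.

3.95%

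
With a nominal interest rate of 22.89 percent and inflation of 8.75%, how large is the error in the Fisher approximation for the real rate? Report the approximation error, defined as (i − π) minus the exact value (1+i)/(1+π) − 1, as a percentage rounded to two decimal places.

Approximate: r ≈ 22.890% − 8.750% = 14.1400%
Exact: (1 + 0.2289)/(1 + 0.0875) − 1 = 13.0023%
Error = 14.1400% − 13.0023% = 1.1377% → 1.14%.

1.14%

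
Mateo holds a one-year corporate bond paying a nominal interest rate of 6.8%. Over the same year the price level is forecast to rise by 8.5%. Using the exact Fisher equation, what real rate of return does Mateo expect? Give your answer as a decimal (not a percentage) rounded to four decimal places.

By the Fisher equation, 1 + r = (1 + i)/(1 + π).
1 + r = 1.06800 / 1.08500 = 0.984332
r = 0.984332 − 1 = -1.5668%, i.e. -0.0157.

-0.0157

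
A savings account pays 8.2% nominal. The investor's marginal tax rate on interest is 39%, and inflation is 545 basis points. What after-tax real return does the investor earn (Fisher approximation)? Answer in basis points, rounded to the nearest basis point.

-45 basis points

After-tax nominal return = 8.2% × (1 − 0.39) = 5.0020%.
r ≈ 5.0020% − 5.45% → -45 basis points.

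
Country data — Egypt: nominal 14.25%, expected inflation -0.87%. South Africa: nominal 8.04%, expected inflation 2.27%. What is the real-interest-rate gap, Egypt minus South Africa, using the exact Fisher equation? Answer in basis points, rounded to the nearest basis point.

Egypt: (1 + 0.1425)/(1 − 0.0087) − 1 = 15.2527%
South Africa: (1 + 0.0804)/(1 + 0.0227) − 1 = 5.6419%
Differential = 15.2527% − 5.6419% = 9.6108% → 961 basis points.

961 basis points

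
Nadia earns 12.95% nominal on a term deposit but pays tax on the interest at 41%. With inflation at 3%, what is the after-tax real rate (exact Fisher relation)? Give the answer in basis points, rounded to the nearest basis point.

451 basis points

After-tax nominal return = 12.95% × (1 − 0.41) = 7.6405%.
1 + r = 1.076405 / 1.03000 = 1.045053
After-tax real rate = 1.045053 − 1 → 451 basis points.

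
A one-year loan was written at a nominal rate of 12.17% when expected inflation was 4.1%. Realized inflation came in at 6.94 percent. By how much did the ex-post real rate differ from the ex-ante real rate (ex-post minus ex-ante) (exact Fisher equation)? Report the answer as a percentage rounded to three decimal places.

-2.862%

Ex-ante: (1 + 0.1217)/(1 + 0.0410) − 1 = 7.7522%
Ex-post: (1 + 0.1217)/(1 + 0.0694) − 1 = 4.8906%
Difference (ex-post − ex-ante) = -2.8616% → -2.862%.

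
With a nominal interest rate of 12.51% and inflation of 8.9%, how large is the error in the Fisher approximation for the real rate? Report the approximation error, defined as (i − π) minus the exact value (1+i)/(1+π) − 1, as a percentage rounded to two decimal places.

Approximate: r ≈ 12.510% − 8.900% = 3.6100%
Exact: (1 + 0.1251)/(1 + 0.0890) − 1 = 3.31497%
Error = 3.6100% − 3.31497% = 0.29503% → 0.30%.

0.30%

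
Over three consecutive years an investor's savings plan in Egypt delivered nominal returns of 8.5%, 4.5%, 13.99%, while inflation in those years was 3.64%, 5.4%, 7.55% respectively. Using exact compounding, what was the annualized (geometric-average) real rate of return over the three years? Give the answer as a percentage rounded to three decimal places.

Nominal growth factor = 1.0850 × 1.0450 × 1.1399 = 1.29244712
Price-level growth factor = 1.0364 × 1.0540 × 1.0755 = 1.17483920
Real growth factor = 1.29244712 / 1.17483920 = 1.10010554
Annualized real rate = 1.10010554^(1/3) − 1 = 3.2313% → 3.231%.

3.231%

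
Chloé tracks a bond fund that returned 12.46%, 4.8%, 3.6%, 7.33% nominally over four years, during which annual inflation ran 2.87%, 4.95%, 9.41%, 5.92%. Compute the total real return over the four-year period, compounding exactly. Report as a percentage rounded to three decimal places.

4.745%

Compound the nominal returns: 1.1246 × 1.0480 × 1.0360 × 1.0733 = 1.310510.
Compound inflation: 1.0287 × 1.0495 × 1.0941 × 1.0592 = 1.251141.
Deflate: 1.310510 / 1.251141 = 1.047452.
Total real return = 1.047452 − 1 → 4.745%.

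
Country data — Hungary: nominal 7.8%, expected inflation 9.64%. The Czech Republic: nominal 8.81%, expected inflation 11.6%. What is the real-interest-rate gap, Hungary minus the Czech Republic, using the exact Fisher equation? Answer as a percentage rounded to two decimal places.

Hungary: (1 + 0.0780)/(1 + 0.0964) − 1 = -1.6782%
The Czech Republic: (1 + 0.0881)/(1 + 0.1160) − 1 = -2.5000%
Differential = -1.6782% − (-2.5000%) = 0.8218% → 0.82%.

0.82%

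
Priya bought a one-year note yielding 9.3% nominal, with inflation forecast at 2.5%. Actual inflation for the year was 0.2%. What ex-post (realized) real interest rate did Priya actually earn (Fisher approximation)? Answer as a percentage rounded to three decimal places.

Ex-post: 9.3% − 0.2% = 9.100%
So the realized real rate is 9.100%.

9.100%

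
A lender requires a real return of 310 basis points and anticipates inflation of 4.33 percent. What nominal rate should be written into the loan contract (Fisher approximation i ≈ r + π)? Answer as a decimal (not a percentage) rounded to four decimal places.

i ≈ r + π = 3.1% + 4.33% = 0.0743.

0.0743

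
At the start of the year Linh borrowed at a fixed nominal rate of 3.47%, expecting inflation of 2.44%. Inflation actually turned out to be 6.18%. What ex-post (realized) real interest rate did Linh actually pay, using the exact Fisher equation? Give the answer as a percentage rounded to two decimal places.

Ex-post: (1 + 0.0347)/(1 + 0.0618) − 1 = -2.5523%
So the realized real rate is -2.55%.

-2.55%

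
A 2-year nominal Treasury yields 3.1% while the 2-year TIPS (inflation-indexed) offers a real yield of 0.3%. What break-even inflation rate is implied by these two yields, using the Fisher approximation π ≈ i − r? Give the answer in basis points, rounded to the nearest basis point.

π ≈ i − r = 3.1% − 0.3% → 280 basis points.

280 basis points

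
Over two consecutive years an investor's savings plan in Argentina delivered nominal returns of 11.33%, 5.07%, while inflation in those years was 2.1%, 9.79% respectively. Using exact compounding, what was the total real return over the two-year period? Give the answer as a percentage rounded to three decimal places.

4.352%

Compound the nominal returns: 1.1133 × 1.0507 = 1.169744.
Compound inflation: 1.0210 × 1.0979 = 1.120956.
Deflate: 1.169744 / 1.120956 = 1.043524.
Total real return = 1.043524 − 1 → 4.352%.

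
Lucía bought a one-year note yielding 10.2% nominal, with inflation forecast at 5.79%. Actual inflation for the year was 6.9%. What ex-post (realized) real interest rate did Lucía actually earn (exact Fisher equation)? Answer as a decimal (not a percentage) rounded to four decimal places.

0.0309

Ex-post: (1 + 0.1020)/(1 + 0.0690) − 1 = 3.0870%
So the realized real rate is 0.0309.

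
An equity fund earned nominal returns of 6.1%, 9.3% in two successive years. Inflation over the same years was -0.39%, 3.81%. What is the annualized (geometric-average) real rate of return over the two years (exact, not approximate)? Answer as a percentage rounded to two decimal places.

5.90%

Compound the nominal returns: 1.0610 × 1.0930 = 1.15967300.
Compound inflation: 0.9961 × 1.0381 = 1.03405141.
Deflate: 1.15967300 / 1.03405141 = 1.12148486.
Annualized real rate = 1.12148486^(1/2) − 1 = 5.9002% → 5.90%.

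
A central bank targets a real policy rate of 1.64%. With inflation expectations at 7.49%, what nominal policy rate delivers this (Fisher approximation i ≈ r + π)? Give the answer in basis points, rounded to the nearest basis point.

913 basis points

i ≈ r + π = 1.64% + 7.49% = 913 basis points.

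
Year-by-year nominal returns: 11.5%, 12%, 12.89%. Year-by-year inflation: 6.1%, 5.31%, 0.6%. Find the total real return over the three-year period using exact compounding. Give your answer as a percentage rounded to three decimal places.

25.420%

Compound the nominal returns: 1.1150 × 1.1200 × 1.1289 = 1.409770.
Compound inflation: 1.0610 × 1.0531 × 1.0060 = 1.124043.
Deflate: 1.409770 / 1.124043 = 1.254196.
Total real return = 1.254196 − 1 → 25.420%.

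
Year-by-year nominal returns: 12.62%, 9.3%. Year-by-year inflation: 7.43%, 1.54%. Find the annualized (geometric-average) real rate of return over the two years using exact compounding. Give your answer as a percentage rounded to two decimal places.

6.23%

Nominal growth factor = 1.1262 × 1.0930 = 1.23093660
Price-level growth factor = 1.0743 × 1.0154 = 1.09084422
Real growth factor = 1.23093660 / 1.09084422 = 1.12842565
Annualized real rate = 1.12842565^(1/2) − 1 = 6.2274% → 6.23%.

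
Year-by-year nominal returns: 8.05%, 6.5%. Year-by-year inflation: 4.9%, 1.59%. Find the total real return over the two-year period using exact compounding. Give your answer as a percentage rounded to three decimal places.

Compound the nominal returns: 1.0805 × 1.0650 = 1.150733.
Compound inflation: 1.0490 × 1.0159 = 1.065679.
Deflate: 1.150733 / 1.065679 = 1.079811.
Total real return = 1.079811 − 1 → 7.981%.

7.981%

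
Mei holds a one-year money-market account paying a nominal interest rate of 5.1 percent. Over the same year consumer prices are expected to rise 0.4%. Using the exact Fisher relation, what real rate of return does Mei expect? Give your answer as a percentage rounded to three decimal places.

4.681%

1 + r = 1.05100 / 1.00400 = 1.046813
r = 1.046813 − 1 = 4.6813%, i.e. 4.681%.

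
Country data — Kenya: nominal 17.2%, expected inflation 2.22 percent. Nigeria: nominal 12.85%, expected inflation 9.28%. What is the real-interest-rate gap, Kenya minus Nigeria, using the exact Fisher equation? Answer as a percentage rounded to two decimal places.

Kenya: (1 + 0.1720)/(1 + 0.0222) − 1 = 14.6547%
Nigeria: (1 + 0.1285)/(1 + 0.0928) − 1 = 3.2668%
Differential = 14.6547% − 3.2668% = 11.3878% → 11.39%.

11.39%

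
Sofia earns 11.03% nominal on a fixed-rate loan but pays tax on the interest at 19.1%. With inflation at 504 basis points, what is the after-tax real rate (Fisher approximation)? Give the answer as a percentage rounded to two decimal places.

After-tax nominal return = 11.03% × (1 − 0.191) = 8.92327%.
r ≈ 8.92327% − 5.04% → 3.88%.

3.88%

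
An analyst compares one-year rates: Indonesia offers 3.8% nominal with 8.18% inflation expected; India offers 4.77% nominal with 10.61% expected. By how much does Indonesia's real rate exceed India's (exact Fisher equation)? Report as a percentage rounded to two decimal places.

Indonesia: (1 + 0.0380)/(1 + 0.0818) − 1 = -4.0488%
India: (1 + 0.0477)/(1 + 0.1061) − 1 = -5.2798%
Differential = -4.0488% − (-5.2798%) = 1.2310% → 1.23%.

1.23%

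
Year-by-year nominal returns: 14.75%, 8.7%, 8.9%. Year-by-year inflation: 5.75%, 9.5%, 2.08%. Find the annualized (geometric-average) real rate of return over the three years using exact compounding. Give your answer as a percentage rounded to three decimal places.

Nominal growth factor = 1.1475 × 1.0870 × 1.0890 = 1.35834509
Price-level growth factor = 1.0575 × 1.0950 × 1.0208 = 1.18204812
Real growth factor = 1.35834509 / 1.18204812 = 1.14914534
Annualized real rate = 1.14914534^(1/3) − 1 = 4.7430% → 4.743%.

4.743%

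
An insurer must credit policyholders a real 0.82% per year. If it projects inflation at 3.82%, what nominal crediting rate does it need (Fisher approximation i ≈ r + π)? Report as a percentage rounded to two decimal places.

i ≈ r + π = 0.82% + 3.82% = 4.64%.

4.64%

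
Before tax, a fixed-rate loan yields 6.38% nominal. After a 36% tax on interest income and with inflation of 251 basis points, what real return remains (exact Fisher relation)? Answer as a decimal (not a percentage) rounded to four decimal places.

After-tax nominal return = 6.38% × (1 − 0.36) = 4.0832%.
1 + r = 1.040832 / 1.02510 = 1.015347
After-tax real rate = 1.015347 − 1 → 0.0153.

0.0153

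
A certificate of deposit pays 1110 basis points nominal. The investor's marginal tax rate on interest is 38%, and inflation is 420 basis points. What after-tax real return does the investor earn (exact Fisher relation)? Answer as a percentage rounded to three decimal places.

After-tax nominal return = 11.1% × (1 − 0.38) = 6.8820%.
1 + r = 1.06882 / 1.04200 = 1.025739
After-tax real rate = 1.025739 − 1 → 2.574%.

2.574%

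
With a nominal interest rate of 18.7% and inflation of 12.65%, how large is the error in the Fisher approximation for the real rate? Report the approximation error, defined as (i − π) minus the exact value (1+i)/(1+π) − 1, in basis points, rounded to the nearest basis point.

68 basis points

Approximate: r ≈ 18.700% − 12.650% = 6.0500%
Exact: (1 + 0.1870)/(1 + 0.1265) − 1 = 5.3706%
Error = 6.0500% − 5.3706% = 0.6794% → 68 basis points.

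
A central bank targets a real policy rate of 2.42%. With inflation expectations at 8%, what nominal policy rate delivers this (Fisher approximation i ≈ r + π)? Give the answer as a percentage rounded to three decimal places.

10.420%

i ≈ r + π = 2.42% + 8% = 10.420%.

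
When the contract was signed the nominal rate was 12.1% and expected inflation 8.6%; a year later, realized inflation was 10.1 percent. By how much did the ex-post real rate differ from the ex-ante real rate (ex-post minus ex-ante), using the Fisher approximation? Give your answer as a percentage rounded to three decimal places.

Ex-ante: 12.1% − 8.6% = 3.500%
Ex-post: 12.1% − 10.1% = 2.000%
Difference (ex-post − ex-ante) = -1.5000% → -1.500%.

-1.500%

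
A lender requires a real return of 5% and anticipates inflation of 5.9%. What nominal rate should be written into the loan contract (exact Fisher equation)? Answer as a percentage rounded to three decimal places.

(1 + i) = (1 + r)(1 + π) = 1.05000 × 1.05900 = 1.11195
i = 1.11195 − 1, so the required nominal rate is 11.195%.

11.195%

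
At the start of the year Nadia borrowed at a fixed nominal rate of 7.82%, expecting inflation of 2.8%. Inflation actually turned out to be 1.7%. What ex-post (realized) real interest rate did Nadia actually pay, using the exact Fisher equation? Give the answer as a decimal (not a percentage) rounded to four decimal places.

Ex-post: (1 + 0.0782)/(1 + 0.0170) − 1 = 6.0177%
So the realized real rate is 0.0602.

0.0602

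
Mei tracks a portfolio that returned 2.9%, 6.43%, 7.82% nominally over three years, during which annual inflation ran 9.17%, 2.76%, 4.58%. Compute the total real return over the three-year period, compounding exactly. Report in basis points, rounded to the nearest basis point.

Nominal growth factor = 1.0290 × 1.0643 × 1.0782 = 1.180807
Price-level growth factor = 1.0917 × 1.0276 × 1.0458 = 1.173211
Real growth factor = 1.180807 / 1.173211 = 1.006474
Total real return = 1.006474 − 1 → 65 basis points.

65 basis points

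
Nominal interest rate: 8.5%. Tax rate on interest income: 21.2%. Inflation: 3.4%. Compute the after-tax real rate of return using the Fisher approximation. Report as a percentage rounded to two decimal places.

3.30%

After-tax nominal return = 8.5% × (1 − 0.212) = 6.6980%.
r ≈ 6.6980% − 3.4% → 3.30%.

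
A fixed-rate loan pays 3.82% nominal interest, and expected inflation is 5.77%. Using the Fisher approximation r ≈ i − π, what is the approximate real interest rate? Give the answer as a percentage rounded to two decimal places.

-1.95%

r ≈ i − π = 3.82% − 5.77% = -1.95%.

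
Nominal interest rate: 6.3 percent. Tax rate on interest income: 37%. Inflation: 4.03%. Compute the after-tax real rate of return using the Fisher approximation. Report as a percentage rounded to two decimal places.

-0.06%

After-tax nominal return = 6.3% × (1 − 0.37) = 3.9690%.
r ≈ 3.9690% − 4.03% → -0.06%.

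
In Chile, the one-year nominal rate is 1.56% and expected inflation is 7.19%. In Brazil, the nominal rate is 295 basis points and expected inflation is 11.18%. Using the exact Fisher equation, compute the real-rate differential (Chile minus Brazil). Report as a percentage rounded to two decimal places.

2.15%

Chile: (1 + 0.0156)/(1 + 0.0719) − 1 = -5.2524%
Brazil: (1 + 0.0295)/(1 + 0.1118) − 1 = -7.4024%
Differential = -5.2524% − (-7.4024%) = 2.1501% → 2.15%.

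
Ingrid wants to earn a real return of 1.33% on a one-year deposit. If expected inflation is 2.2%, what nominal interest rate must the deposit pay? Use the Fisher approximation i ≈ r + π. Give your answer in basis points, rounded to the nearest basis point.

353 basis points

i ≈ r + π = 1.33% + 2.2% = 353 basis points.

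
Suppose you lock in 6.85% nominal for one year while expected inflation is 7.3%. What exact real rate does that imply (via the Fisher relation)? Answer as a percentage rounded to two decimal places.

-0.42%

1 + r = 1.06850 / 1.07300 = 0.995806
r = 0.995806 − 1 = -0.4194%, i.e. -0.42%.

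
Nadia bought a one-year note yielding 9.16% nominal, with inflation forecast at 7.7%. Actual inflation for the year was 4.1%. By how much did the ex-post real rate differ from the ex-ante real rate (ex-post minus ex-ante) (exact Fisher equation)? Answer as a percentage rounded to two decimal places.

3.51%

Ex-ante: (1 + 0.0916)/(1 + 0.0770) − 1 = 1.3556%
Ex-post: (1 + 0.0916)/(1 + 0.0410) − 1 = 4.8607%
Difference (ex-post − ex-ante) = 3.5051% → 3.51%.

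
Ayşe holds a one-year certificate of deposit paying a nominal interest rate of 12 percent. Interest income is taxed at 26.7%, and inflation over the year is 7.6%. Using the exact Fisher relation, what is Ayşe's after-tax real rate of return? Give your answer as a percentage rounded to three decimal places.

After-tax nominal return = 12% × (1 − 0.267) = 8.7960%.
1 + r = 1.08796 / 1.07600 = 1.0111152
After-tax real rate = 1.0111152 − 1 → 1.112%.

1.112%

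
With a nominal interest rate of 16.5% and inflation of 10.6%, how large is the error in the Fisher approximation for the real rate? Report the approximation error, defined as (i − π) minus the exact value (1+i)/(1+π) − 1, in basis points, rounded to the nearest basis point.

57 basis points

Approximate: r ≈ 16.500% − 10.600% = 5.9000%
Exact: (1 + 0.1650)/(1 + 0.1060) − 1 = 5.3345%
Error = 5.9000% − 5.3345% = 0.5655% → 57 basis points.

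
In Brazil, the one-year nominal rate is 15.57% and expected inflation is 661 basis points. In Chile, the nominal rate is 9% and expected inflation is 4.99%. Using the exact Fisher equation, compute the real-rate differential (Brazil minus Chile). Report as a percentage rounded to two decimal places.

4.59%

Brazil: (1 + 0.1557)/(1 + 0.0661) − 1 = 8.4045%
Chile: (1 + 0.0900)/(1 + 0.0499) − 1 = 3.8194%
Differential = 8.4045% − 3.8194% = 4.5851% → 4.59%.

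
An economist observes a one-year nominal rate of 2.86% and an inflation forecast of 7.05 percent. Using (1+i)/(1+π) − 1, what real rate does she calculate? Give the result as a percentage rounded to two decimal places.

-3.91%

1 + r = 1.02860 / 1.07050 = 0.960859
r = 0.960859 − 1 = -3.9141%, i.e. -3.91%.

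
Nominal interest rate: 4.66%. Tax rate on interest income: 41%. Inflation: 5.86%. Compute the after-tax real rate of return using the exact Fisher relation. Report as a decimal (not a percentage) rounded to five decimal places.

-0.02938

After-tax nominal return = 4.66% × (1 − 0.41) = 2.7494%.
1 + r = 1.027494 / 1.05860 = 0.970616
After-tax real rate = 0.970616 − 1 → -0.02938.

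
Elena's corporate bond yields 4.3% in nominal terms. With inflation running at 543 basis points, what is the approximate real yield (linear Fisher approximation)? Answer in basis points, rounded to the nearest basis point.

-113 basis points

r ≈ i − π = 4.3% − 5.43% = -113 basis points.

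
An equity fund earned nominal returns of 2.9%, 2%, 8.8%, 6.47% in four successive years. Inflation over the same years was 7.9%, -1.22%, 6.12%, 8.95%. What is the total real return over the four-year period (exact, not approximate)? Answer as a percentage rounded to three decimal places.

-1.336%

Nominal growth factor = 1.0290 × 1.0200 × 1.0880 × 1.0647 = 1.215827
Price-level growth factor = 1.0790 × 0.9878 × 1.0612 × 1.0895 = 1.232296
Real growth factor = 1.215827 / 1.232296 = 0.986636
Total real return = 0.986636 − 1 → -1.336%.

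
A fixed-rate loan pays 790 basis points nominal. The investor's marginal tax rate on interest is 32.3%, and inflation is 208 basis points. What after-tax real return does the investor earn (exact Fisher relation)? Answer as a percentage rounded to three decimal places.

3.202%

After-tax nominal return = 7.9% × (1 − 0.323) = 5.3483%.
1 + r = 1.053483 / 1.02080 = 1.032017
After-tax real rate = 1.032017 − 1 → 3.202%.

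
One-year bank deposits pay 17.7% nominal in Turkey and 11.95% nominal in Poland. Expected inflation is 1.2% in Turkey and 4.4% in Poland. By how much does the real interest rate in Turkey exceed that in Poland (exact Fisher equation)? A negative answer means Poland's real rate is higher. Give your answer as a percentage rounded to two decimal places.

9.07%

Turkey: (1 + 0.1770)/(1 + 0.0120) − 1 = 16.3043%
Poland: (1 + 0.1195)/(1 + 0.0440) − 1 = 7.2318%
Differential = 16.3043% − 7.2318% = 9.0725% → 9.07%.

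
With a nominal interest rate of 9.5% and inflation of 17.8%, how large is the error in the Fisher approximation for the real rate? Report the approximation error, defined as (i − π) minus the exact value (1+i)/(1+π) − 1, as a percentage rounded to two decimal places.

Approximate: r ≈ 9.500% − 17.800% = -8.3000%
Exact: (1 + 0.0950)/(1 + 0.1780) − 1 = -7.0458%
Error = -8.3000% − (-7.0458%) = -1.2542% → -1.25%.

-1.25%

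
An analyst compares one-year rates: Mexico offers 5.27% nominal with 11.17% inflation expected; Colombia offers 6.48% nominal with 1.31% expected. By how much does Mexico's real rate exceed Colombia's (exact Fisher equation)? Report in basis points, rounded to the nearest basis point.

Mexico: (1 + 0.0527)/(1 + 0.1117) − 1 = -5.3072%
Colombia: (1 + 0.0648)/(1 + 0.0131) − 1 = 5.1031%
Differential = -5.3072% − 5.1031% = -10.4103% → -1041 basis points.

-1041 basis points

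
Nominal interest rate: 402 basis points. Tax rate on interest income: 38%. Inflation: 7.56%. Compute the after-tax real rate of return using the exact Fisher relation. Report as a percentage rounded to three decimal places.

After-tax nominal return = 4.02% × (1 − 0.38) = 2.4924%.
1 + r = 1.024924 / 1.07560 = 0.952886
After-tax real rate = 0.952886 − 1 → -4.711%.

-4.711%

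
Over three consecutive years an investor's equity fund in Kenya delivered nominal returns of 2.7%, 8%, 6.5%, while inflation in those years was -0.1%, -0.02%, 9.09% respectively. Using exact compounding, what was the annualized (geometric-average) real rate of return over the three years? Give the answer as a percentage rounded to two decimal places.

2.73%

Nominal growth factor = 1.0270 × 1.0800 × 1.0650 = 1.18125540
Price-level growth factor = 0.9990 × 0.9998 × 1.0909 = 1.08959114
Real growth factor = 1.18125540 / 1.08959114 = 1.08412721
Annualized real rate = 1.08412721^(1/3) − 1 = 2.7291% → 2.73%.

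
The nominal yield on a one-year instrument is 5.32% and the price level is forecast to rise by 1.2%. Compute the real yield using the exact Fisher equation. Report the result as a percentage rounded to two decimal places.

4.07%

By the Fisher identity, 1 + r = (1 + i)/(1 + π).
1 + r = 1.05320 / 1.01200 = 1.040711
r = 1.040711 − 1 = 4.0711%, i.e. 4.07%.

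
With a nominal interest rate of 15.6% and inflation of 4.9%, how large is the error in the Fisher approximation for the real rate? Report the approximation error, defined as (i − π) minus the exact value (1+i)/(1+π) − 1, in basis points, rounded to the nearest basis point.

Approximate: r ≈ 15.600% − 4.900% = 10.7000%
Exact: (1 + 0.1560)/(1 + 0.0490) − 1 = 10.2002%
Error = 10.7000% − 10.2002% = 0.4998% → 50 basis points.

50 basis points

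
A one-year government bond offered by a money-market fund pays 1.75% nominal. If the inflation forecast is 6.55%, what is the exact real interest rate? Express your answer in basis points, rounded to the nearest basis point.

By the Fisher identity, 1 + r = (1 + i)/(1 + π).
1 + r = 1.01750 / 1.06550 = 0.954951
r = 0.954951 − 1 = -4.5049%, i.e. -450 basis points.

-450 basis points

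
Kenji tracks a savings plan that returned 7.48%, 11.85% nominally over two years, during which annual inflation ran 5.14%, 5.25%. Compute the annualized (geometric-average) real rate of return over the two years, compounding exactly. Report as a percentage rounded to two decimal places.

4.23%

Compound the nominal returns: 1.0748 × 1.1185 = 1.20216380.
Compound inflation: 1.0514 × 1.0525 = 1.10659850.
Deflate: 1.20216380 / 1.10659850 = 1.08635951.
Annualized real rate = 1.08635951^(1/2) − 1 = 4.2286% → 4.23%.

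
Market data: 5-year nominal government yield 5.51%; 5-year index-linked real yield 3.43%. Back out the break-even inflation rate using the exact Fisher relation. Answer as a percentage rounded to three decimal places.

2.011%

(1 + π) = (1 + i)/(1 + r) = 1.05510 / 1.03430 = 1.020110
Break-even inflation = 1.020110 − 1 → 2.011%.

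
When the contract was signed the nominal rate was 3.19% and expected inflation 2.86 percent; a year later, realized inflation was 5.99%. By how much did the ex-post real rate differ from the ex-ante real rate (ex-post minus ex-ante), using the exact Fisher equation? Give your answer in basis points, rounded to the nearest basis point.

-296 basis points

Ex-ante: (1 + 0.0319)/(1 + 0.0286) − 1 = 0.3208%
Ex-post: (1 + 0.0319)/(1 + 0.0599) − 1 = -2.6418%
Difference (ex-post − ex-ante) = -2.9626% → -296 basis points.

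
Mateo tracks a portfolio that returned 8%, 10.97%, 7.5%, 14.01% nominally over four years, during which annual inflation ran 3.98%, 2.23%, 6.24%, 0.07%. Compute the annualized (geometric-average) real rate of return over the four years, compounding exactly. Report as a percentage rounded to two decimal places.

Nominal growth factor = 1.0800 × 1.1097 × 1.0750 × 1.1401 = 1.46886117
Price-level growth factor = 1.0398 × 1.0223 × 1.0624 × 1.0007 = 1.13010849
Real growth factor = 1.46886117 / 1.13010849 = 1.29975236
Annualized real rate = 1.29975236^(1/4) − 1 = 6.7739% → 6.77%.

6.77%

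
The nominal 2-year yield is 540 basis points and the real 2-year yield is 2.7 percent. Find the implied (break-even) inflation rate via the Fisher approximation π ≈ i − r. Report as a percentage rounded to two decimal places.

π ≈ i − r = 5.4% − 2.7% → 2.70%.

2.70%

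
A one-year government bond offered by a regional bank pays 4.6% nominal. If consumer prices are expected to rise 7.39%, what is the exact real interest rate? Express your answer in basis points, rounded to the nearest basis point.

-260 basis points

1 + r = 1.04600 / 1.07390 = 0.974020
r = 0.974020 − 1 = -2.5980%, i.e. -260 basis points.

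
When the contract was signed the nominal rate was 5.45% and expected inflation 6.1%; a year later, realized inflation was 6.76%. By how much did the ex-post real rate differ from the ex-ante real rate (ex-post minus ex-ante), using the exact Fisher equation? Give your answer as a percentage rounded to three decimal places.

Ex-ante: (1 + 0.0545)/(1 + 0.0610) − 1 = -0.6126%
Ex-post: (1 + 0.0545)/(1 + 0.0676) − 1 = -1.2271%
Difference (ex-post − ex-ante) = -0.6144% → -0.614%.

-0.614%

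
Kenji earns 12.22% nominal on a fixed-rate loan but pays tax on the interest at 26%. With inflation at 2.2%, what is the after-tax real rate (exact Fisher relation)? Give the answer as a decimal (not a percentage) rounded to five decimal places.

After-tax nominal return = 12.22% × (1 − 0.26) = 9.0428%.
1 + r = 1.090428 / 1.02200 = 1.06695499
After-tax real rate = 1.06695499 − 1 → 0.06695.

0.06695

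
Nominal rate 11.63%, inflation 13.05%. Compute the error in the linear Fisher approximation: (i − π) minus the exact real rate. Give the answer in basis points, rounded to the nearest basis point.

Approximate: r ≈ 11.630% − 13.050% = -1.4200%
Exact: (1 + 0.1163)/(1 + 0.1305) − 1 = -1.2561%
Error = -1.4200% − (-1.2561%) = -0.1639% → -16 basis points.

-16 basis points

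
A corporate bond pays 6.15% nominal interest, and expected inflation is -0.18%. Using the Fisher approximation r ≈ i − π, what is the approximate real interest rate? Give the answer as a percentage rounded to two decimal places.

r ≈ i − π = 6.15% − (-0.18%) = 6.33%.

6.33%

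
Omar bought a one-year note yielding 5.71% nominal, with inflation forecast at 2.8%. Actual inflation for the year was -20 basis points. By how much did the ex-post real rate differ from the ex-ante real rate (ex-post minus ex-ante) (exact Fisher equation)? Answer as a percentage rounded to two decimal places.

Ex-ante: (1 + 0.0571)/(1 + 0.0280) − 1 = 2.8307%
Ex-post: (1 + 0.0571)/(1 − 0.0020) − 1 = 5.9218%
Difference (ex-post − ex-ante) = 3.0911% → 3.09%.

3.09%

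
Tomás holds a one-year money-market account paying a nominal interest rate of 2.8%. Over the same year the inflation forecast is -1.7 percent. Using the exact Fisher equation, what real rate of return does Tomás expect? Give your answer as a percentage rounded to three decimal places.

4.578%

By the Fisher equation, 1 + r = (1 + i)/(1 + π).
1 + r = 1.02800 / 0.98300 = 1.045778
r = 1.045778 − 1 = 4.5778%, i.e. 4.578%.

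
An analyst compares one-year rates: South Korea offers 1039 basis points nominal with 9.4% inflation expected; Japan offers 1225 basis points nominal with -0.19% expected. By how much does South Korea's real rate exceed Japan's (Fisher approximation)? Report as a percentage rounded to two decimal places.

-11.45%

South Korea: 10.39% − 9.4% = 0.990%
Japan: 12.25% − (-0.19%) = 12.440%
Differential = -11.450% → -11.45%.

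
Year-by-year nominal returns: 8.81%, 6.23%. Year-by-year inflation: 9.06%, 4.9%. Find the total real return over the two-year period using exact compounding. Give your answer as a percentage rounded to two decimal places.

Nominal growth factor = 1.0881 × 1.0623 = 1.155889
Price-level growth factor = 1.0906 × 1.0490 = 1.144039
Real growth factor = 1.155889 / 1.144039 = 1.010357
Total real return = 1.010357 − 1 → 1.04%.

1.04%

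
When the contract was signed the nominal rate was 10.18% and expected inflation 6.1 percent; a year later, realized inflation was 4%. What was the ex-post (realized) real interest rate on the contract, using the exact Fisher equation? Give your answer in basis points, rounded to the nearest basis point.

594 basis points

Ex-post: (1 + 0.1018)/(1 + 0.0400) − 1 = 5.9423%
So the realized real rate is 594 basis points.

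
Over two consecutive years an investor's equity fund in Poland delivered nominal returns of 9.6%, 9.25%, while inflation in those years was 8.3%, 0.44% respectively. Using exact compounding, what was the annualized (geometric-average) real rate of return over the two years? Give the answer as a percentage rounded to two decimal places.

Nominal growth factor = 1.0960 × 1.0925 = 1.19738000
Price-level growth factor = 1.0830 × 1.0044 = 1.08776520
Real growth factor = 1.19738000 / 1.08776520 = 1.10077064
Annualized real rate = 1.10077064^(1/2) − 1 = 4.9176% → 4.92%.

4.92%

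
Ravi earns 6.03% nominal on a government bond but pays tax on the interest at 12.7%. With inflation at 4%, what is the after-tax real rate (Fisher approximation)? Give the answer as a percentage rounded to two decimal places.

After-tax nominal return = 6.03% × (1 − 0.127) = 5.26419%.
r ≈ 5.26419% − 4% → 1.26%.

1.26%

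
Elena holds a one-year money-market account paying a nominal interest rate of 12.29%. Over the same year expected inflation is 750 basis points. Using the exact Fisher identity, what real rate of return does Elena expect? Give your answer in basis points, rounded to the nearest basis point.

446 basis points

1 + r = 1.12290 / 1.07500 = 1.044558
r = 1.044558 − 1 = 4.4558%, i.e. 446 basis points.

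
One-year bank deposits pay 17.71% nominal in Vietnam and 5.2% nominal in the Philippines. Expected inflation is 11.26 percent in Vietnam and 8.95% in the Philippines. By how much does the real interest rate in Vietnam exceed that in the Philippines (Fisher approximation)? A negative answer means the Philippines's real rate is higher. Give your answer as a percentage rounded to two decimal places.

Vietnam: 17.71% − 11.26% = 6.450%
The Philippines: 5.2% − 8.95% = -3.750%
Differential = 10.200% → 10.20%.

10.20%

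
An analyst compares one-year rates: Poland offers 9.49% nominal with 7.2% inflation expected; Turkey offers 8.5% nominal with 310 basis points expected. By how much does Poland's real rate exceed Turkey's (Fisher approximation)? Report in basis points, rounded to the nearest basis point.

Poland: 9.49% − 7.2% = 2.290%
Turkey: 8.5% − 3.1% = 5.400%
Differential = -3.110% → -311 basis points.

-311 basis points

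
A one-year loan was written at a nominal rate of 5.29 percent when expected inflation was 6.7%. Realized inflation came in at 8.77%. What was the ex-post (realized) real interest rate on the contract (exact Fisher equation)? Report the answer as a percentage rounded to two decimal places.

-3.20%

Ex-post: (1 + 0.0529)/(1 + 0.0877) − 1 = -3.1994%
So the realized real rate is -3.20%.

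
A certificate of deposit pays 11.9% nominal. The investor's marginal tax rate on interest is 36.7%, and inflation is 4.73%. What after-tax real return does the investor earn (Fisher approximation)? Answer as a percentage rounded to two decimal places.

2.80%

After-tax nominal return = 11.9% × (1 − 0.367) = 7.5327%.
r ≈ 7.5327% − 4.73% → 2.80%.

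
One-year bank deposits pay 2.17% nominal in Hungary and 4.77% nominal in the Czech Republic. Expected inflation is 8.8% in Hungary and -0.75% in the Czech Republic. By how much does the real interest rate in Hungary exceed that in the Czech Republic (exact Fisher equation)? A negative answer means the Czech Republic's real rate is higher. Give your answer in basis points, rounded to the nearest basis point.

-1166 basis points

Hungary: (1 + 0.0217)/(1 + 0.0880) − 1 = -6.0938%
The Czech Republic: (1 + 0.0477)/(1 − 0.0075) − 1 = 5.5617%
Differential = -6.0938% − 5.5617% = -11.6555% → -1166 basis points.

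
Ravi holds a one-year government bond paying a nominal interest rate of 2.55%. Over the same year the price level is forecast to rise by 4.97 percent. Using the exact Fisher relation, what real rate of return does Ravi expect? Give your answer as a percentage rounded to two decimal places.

By the Fisher relation, 1 + r = (1 + i)/(1 + π).
1 + r = 1.02550 / 1.04970 = 0.976946
r = 0.976946 − 1 = -2.3054%, i.e. -2.31%.

-2.31%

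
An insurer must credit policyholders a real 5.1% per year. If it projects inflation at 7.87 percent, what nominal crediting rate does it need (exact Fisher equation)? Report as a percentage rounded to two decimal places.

(1 + i) = (1 + r)(1 + π) = 1.05100 × 1.07870 = 1.1337137
i = 1.1337137 − 1, so the required nominal rate is 13.37%.

13.37%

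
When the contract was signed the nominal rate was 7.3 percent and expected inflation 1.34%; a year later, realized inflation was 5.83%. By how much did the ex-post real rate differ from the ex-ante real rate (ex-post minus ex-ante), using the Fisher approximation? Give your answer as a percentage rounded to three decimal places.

Ex-ante: 7.3% − 1.34% = 5.960%
Ex-post: 7.3% − 5.83% = 1.470%
Difference (ex-post − ex-ante) = -4.4900% → -4.490%.

-4.490%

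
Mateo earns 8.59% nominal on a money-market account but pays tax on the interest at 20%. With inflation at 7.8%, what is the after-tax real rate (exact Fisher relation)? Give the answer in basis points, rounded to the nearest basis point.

-86 basis points

After-tax nominal return = 8.59% × (1 − 0.2) = 6.8720%.
1 + r = 1.06872 / 1.07800 = 0.991391
After-tax real rate = 0.991391 − 1 → -86 basis points.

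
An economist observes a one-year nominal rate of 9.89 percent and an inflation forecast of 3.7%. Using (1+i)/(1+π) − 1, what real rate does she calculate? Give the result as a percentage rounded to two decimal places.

By the Fisher relation, 1 + r = (1 + i)/(1 + π).
1 + r = 1.09890 / 1.03700 = 1.059691
r = 1.059691 − 1 = 5.9691%, i.e. 5.97%.

5.97%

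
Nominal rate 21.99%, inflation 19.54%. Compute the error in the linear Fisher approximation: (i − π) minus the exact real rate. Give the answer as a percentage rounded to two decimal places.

0.40%

Approximate: r ≈ 21.990% − 19.540% = 2.4500%
Exact: (1 + 0.2199)/(1 + 0.1954) − 1 = 2.0495%
Error = 2.4500% − 2.0495% = 0.4005% → 0.40%.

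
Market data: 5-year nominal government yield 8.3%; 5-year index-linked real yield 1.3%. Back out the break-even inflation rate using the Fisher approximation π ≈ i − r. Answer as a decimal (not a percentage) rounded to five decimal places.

0.07000

π ≈ i − r = 8.3% − 1.3% → 0.07000.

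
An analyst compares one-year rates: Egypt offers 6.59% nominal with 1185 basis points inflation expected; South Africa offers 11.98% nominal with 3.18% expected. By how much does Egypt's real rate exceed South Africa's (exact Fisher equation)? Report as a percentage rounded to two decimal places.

Egypt: (1 + 0.0659)/(1 + 0.1185) − 1 = -4.7027%
South Africa: (1 + 0.1198)/(1 + 0.0318) − 1 = 8.5288%
Differential = -4.7027% − 8.5288% = -13.2315% → -13.23%.

-13.23%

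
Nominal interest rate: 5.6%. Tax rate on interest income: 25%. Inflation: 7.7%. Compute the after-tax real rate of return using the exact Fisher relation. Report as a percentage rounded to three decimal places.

After-tax nominal return = 5.6% × (1 − 0.25) = 4.2000%.
1 + r = 1.04200 / 1.07700 = 0.967502
After-tax real rate = 0.967502 − 1 → -3.250%.

-3.250%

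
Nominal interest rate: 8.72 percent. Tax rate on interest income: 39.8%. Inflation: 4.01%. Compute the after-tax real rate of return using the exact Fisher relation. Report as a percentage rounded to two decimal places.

1.19%

After-tax nominal return = 8.72% × (1 − 0.398) = 5.24944%.
1 + r = 1.0524944 / 1.04010 = 1.011917
After-tax real rate = 1.011917 − 1 → 1.19%.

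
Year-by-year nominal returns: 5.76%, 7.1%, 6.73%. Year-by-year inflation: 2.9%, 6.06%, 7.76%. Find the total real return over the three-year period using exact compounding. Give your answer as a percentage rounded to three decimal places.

2.795%

Compound the nominal returns: 1.0576 × 1.0710 × 1.0673 = 1.208920.
Compound inflation: 1.0290 × 1.0606 × 1.0776 = 1.176047.
Deflate: 1.208920 / 1.176047 = 1.027952.
Total real return = 1.027952 − 1 → 2.795%.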